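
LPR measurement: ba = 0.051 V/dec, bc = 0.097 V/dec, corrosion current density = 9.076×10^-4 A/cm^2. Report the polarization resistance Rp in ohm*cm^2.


Apply the Stern-Geary equation: Rp = ba*bc / (2.303*icorr*(ba+bc))
ba*bc = 0.051*0.097 = 0.004947
ba+bc = 0.148; 2.303*icorr*(ba+bc) = 2.303*9.076×10^-4*0.148 = 3.0935001×10^-4
Rp = 0.004947 / 3.0935001×10^-4 = 15.99 ohm*cm^2

15.99 ohm*cm^2


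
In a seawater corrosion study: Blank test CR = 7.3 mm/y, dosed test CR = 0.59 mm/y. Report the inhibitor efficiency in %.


Apply the inhibitor-efficiency definition: IE = (CR_blank − CR_inh)/CR_blank × 100
IE = (7.3 − 0.59) / 7.3 × 100
IE = 6.71 / 7.3 × 100 = 91.9 %

91.9 %


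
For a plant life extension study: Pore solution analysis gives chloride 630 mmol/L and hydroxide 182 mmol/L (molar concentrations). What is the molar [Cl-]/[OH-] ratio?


Threshold parameter = [Cl-] / [OH-] (molar basis; both in mmol/L, so units cancel)
Ratio = 630 / 182 = 3.46

3.46


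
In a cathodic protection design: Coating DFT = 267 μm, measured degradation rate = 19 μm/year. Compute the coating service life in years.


Service life = thickness / degradation rate
Life = 267 / 19 = 14.1 years

14.1 years


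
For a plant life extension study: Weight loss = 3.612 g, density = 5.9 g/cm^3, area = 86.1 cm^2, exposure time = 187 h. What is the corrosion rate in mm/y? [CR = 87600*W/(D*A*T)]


Apply the mm/y weight-loss relation: CR = 87600 * W / (D * A * T)
Numerator: 87600 * 3.612 = 316411.2
Denominator: 5.9 * 86.1 * 187 = 94994.13
CR = 316411.2 / 94994.13 = 3.3309 mm/y

3.3309 mm/y


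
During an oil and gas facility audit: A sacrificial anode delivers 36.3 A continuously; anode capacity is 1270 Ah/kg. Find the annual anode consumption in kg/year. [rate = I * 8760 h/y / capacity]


Annual consumption = current * hours per year / capacity
Rate = 36.3 * 8760 / 1270 = 250.4 kg/year

250.4 kg/year


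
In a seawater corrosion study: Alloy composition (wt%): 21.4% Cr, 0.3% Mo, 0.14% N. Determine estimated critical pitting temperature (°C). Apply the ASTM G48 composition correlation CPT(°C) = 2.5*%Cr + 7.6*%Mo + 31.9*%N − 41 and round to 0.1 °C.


Apply the ASTM G48 empirical CPT estimate: CPT(°C) = 2.5*%Cr + 7.6*%Mo + 31.9*%N − 41
2.5*21.4 = 53.5; 7.6*0.3 = 2.28; 31.9*0.14 = 4.466
CPT = 53.5 + 2.28 + 4.466 − 41 = 19.246 °C
Rounded to 0.1 °C: CPT ≈ 19.2 °C

19.2 °C


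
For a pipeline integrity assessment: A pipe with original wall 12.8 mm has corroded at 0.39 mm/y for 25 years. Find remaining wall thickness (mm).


Remaining wall = original − CR × time
t = 12.8 − 0.39*25 = 12.8 − 9.75 = 3.05 mm

3.05 mm


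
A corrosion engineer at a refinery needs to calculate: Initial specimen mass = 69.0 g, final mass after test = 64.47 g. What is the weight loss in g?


Weight loss = initial − final
WL = 69.0 − 64.47 = 4.53 g

4.53 g


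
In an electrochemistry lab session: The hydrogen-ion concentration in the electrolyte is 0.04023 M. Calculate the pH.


pH = −log10[H+]
pH = −log10(0.04023) = 1.4

1.4


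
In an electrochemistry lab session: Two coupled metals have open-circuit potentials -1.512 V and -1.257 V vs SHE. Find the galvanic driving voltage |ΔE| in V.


Driving voltage is the absolute potential difference.
|ΔE| = |-1.512 − (-1.257)| = 0.255 V

0.255 V


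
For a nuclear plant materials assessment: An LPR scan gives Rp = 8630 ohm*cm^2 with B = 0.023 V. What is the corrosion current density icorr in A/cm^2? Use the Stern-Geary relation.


Apply the Stern-Geary relation: icorr = B / Rp
icorr = 0.023 / 8630 = 2.665×10^-6 A/cm^2

2.665×10^-6 A/cm^2


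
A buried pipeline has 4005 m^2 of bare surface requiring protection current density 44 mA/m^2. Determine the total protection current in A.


I = area * current density, then convert mA → A (÷1000)
I = 4005 * 44 / 1000 = 176.22 A

176.22 A


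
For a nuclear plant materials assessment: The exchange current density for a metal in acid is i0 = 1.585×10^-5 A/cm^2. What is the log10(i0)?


i0 = 1.585×10^-5 A/cm^2
log10(i0) = -4.8

-4.8


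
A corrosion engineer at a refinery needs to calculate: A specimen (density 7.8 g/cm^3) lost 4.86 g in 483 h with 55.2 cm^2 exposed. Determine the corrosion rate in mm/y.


Apply the mm/y weight-loss relation: CR = 87600 * W / (D * A * T)
Numerator: 87600 * 4.86 = 425736.0
Denominator: 7.8 * 55.2 * 483 = 207960.48
CR = 425736.0 / 207960.48 = 2.047197 mm/y

2.047197 mm/y


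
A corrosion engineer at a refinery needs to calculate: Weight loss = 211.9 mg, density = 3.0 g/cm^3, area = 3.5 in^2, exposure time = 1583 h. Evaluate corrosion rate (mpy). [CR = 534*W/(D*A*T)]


Apply the mpy weight-loss relation: CR = 534 * W / (D * A * T)
Numerator: 534 * 211.9 = 113154.6
Denominator: 3.0 * 3.5 * 1583 = 16621.5
CR = 113154.6 / 16621.5 = 6.8077 mpy

6.8077 mpy


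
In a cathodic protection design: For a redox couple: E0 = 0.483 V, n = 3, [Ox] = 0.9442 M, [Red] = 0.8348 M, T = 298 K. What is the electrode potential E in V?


Apply the Nernst equation: E = E0 + (RT/nF)*ln([Ox]/[Red])
Step 1: RT/nF = 8.314*298/(3*96485) = 0.00855944 V
Step 2: [Ox]/[Red] = 0.9442/0.8348 = 1.131049
Step 3: ln(1.131049) = 0.123146
Step 4: correction = 0.00855944 * 0.123146 = 0.001 V
E = 0.483 + 0.001 = 0.484 V

0.484 V


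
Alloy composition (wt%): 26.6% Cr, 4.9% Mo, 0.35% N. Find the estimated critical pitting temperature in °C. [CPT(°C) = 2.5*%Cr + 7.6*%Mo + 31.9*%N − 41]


Apply the ASTM G48 empirical CPT estimate: CPT(°C) = 2.5*%Cr + 7.6*%Mo + 31.9*%N − 41
2.5*26.6 = 66.5; 7.6*4.9 = 37.24; 31.9*0.35 = 11.165
CPT = 66.5 + 37.24 + 11.165 − 41 = 73.905 °C
Rounded to 0.1 °C: CPT ≈ 73.9 °C

73.9 °C


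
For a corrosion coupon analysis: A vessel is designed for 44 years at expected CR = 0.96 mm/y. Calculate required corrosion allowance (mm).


Corrosion allowance = CR × design life
CA = 0.96 * 44 = 42.24 mm

42.24 mm


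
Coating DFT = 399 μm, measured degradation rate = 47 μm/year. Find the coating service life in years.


Service life = thickness / degradation rate
Life = 399 / 47 = 8.5 years

8.5 years


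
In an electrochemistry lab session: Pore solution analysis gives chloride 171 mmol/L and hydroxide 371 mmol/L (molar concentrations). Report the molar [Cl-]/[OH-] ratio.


Threshold parameter = [Cl-] / [OH-] (molar basis; both in mmol/L, so units cancel)
Ratio = 171 / 371 = 0.46

0.46


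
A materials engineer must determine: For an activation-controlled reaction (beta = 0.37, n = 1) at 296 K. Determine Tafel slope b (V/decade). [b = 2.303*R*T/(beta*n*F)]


Apply the Tafel slope relation: b = 2.303*R*T/(beta*n*F)
Numerator: 2.303 * 8.314 * 296 = 5667.55
Denominator: 0.37 * 1 * 96485 = 35699.45
b = 5667.55 / 35699.45 = 0.159 V/decade

0.159 V/decade


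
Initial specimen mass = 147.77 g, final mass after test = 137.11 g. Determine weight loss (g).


Weight loss = initial − final
WL = 147.77 − 137.11 = 10.66 g

10.66 g


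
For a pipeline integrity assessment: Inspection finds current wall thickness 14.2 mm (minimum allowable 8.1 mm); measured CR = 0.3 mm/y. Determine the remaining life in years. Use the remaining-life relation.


Apply the remaining-life relation: RL = (t_current − t_min) / CR
RL = (14.2 − 8.1) / 0.3 = 6.1 / 0.3 = 20.3 years

20.3 years


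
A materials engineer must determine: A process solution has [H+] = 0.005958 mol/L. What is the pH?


pH = −log10[H+]
pH = −log10(0.005958) = 2.22

2.22


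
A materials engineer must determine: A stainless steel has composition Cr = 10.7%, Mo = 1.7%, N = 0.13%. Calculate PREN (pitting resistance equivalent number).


Apply the PREN formula: PREN = Cr + 3.3*Mo + 16*N
PREN = 10.7 + 3.3*1.7 + 16*0.13
PREN = 10.7 + 5.61 + 2.08 = 18.39

18.39


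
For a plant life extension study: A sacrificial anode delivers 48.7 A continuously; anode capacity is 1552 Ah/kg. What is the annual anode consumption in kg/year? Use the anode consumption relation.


Annual consumption = current * hours per year / capacity
Rate = 48.7 * 8760 / 1552 = 274.9 kg/year

274.9 kg/year


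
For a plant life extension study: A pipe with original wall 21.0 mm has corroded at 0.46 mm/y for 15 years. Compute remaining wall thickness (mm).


Remaining wall = original − CR × time
t = 21.0 − 0.46*15 = 21.0 − 6.9 = 14.1 mm

14.1 mm


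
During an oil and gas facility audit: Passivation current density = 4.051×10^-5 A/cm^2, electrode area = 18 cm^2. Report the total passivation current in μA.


I = i_pass * A, then convert A → μA (×10^6)
I = 4.051×10^-5 * 18 * 10^6 = 729.18 μA

729.18 μA


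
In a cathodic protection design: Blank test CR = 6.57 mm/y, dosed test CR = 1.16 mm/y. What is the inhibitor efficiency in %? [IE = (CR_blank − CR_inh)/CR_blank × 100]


Apply the inhibitor-efficiency definition: IE = (CR_blank − CR_inh)/CR_blank × 100
IE = (6.57 − 1.16) / 6.57 × 100
IE = 5.41 / 6.57 × 100 = 82.3 %

82.3 %


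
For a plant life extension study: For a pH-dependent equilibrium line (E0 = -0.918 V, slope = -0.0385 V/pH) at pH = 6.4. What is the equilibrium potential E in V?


Apply the Pourbaix line equation: E = E0 + slope*pH
E = -0.918 + (-0.0385)*6.4 = -0.918 + (-0.2464) = -1.1644 V
Rounded to 4 decimal places: E = -1.1644 V

-1.1644 V


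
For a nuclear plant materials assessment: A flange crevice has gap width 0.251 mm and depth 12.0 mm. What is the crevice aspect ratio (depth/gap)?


Aspect ratio = depth / gap
Ratio = 12.0 / 0.251 = 47.8

47.8


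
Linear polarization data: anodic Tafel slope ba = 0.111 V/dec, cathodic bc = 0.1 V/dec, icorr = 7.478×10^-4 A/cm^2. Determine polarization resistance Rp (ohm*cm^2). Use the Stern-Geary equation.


Apply the Stern-Geary equation: Rp = ba*bc / (2.303*icorr*(ba+bc))
ba*bc = 0.111*0.1 = 0.0111
ba+bc = 0.211; 2.303*icorr*(ba+bc) = 2.303*7.478×10^-4*0.211 = 3.633807×10^-4
Rp = 0.0111 / 3.633807×10^-4 = 30.5 ohm*cm^2

30.5 ohm*cm^2


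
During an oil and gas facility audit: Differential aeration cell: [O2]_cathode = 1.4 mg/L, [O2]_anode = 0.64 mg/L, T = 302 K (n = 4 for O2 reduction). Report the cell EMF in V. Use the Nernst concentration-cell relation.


Apply the Nernst concentration-cell relation: E = (RT/nF)*ln(C_cathode/C_anode)
RT/nF = 8.314*302/(4*96485) = 0.00650575 V
ln(1.4/0.64) = 0.78276
E = 0.00650575 * 0.78276 = 0.00509 V

0.00509 V


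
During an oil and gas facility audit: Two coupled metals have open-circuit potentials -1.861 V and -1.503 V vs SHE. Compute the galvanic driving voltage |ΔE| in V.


Driving voltage is the absolute potential difference.
|ΔE| = |-1.861 − (-1.503)| = 0.358 V

0.358 V


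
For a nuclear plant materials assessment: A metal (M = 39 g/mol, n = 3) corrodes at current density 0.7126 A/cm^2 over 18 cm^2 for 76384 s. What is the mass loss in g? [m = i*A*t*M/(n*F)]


Apply Faraday's law: m = i*A*t*M / (n*F)
Total charge passed Q = i*A*t = 0.7126*18*76384 = 979762.2912 C
m = Q*M/(n*F) = 979762.2912*39/(3*96485) = 132.009 g

132.009 g


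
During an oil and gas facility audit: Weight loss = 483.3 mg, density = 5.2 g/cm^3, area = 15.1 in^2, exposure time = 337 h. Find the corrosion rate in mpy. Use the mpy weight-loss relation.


Apply the mpy weight-loss relation: CR = 534 * W / (D * A * T)
Numerator: 534 * 483.3 = 258082.2
Denominator: 5.2 * 15.1 * 337 = 26461.24
CR = 258082.2 / 26461.24 = 9.75322 mpy

9.75322 mpy


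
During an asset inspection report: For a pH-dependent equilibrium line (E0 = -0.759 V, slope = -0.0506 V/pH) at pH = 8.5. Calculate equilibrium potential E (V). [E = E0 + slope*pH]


Apply the Pourbaix line equation: E = E0 + slope*pH
E = -0.759 + (-0.0506)*8.5 = -0.759 + (-0.4301) = -1.1891 V
Rounded to 4 decimal places: E = -1.1891 V

-1.1891 V


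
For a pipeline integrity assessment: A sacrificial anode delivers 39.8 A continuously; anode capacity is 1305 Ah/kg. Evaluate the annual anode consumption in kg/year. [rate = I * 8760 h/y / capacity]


Annual consumption = current * hours per year / capacity
Rate = 39.8 * 8760 / 1305 = 267.2 kg/year

267.2 kg/year


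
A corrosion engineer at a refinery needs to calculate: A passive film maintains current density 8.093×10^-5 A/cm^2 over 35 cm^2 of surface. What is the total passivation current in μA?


I = i_pass * A, then convert A → μA (×10^6)
I = 8.093×10^-5 * 35 * 10^6 = 2832.55 μA

2832.55 μA


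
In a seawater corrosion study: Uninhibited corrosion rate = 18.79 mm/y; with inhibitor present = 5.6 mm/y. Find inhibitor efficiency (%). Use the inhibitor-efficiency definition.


Apply the inhibitor-efficiency definition: IE = (CR_blank − CR_inh)/CR_blank × 100
IE = (18.79 − 5.6) / 18.79 × 100
IE = 13.19 / 18.79 × 100 = 70.2 %

70.2 %


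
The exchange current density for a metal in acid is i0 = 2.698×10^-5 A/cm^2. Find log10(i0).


i0 = 2.698×10^-5 A/cm^2
log10(i0) = -4.569

-4.569


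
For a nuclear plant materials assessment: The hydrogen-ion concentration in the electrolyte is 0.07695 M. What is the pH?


pH = −log10[H+]
pH = −log10(0.07695) = 1.11

1.11


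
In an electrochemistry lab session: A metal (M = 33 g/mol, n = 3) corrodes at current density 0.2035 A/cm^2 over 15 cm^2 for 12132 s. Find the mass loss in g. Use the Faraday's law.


Apply Faraday's law: m = i*A*t*M / (n*F)
Total charge passed Q = i*A*t = 0.2035*15*12132 = 37032.93 C
m = Q*M/(n*F) = 37032.93*33/(3*96485) = 4.222 g

4.222 g


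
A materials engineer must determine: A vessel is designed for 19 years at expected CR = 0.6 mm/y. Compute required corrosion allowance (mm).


Corrosion allowance = CR × design life
CA = 0.6 * 19 = 11.4 mm

11.4 mm


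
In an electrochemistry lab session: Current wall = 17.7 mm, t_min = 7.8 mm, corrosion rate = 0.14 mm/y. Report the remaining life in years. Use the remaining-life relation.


Apply the remaining-life relation: RL = (t_current − t_min) / CR
RL = (17.7 − 7.8) / 0.14 = 9.9 / 0.14 = 70.7 years

70.7 years


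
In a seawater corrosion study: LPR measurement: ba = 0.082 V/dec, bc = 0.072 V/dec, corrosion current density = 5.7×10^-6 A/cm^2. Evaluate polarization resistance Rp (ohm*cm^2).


Apply the Stern-Geary equation: Rp = ba*bc / (2.303*icorr*(ba+bc))
ba*bc = 0.082*0.072 = 0.005904
ba+bc = 0.154; 2.303*icorr*(ba+bc) = 2.303*5.7×10^-6*0.154 = 2.0215734×10^-6
Rp = 0.005904 / 2.0215734×10^-6 = 2920.5 ohm*cm^2

2920.5 ohm*cm^2


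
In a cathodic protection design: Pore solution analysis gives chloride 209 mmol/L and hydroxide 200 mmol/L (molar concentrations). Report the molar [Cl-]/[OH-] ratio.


Threshold parameter = [Cl-] / [OH-] (molar basis; both in mmol/L, so units cancel)
Ratio = 209 / 200 = 1.05

1.05


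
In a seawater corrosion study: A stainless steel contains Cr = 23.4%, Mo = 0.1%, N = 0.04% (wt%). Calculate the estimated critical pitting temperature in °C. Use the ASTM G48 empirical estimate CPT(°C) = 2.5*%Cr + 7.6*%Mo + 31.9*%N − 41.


Apply the ASTM G48 empirical CPT estimate: CPT(°C) = 2.5*%Cr + 7.6*%Mo + 31.9*%N − 41
2.5*23.4 = 58.5; 7.6*0.1 = 0.76; 31.9*0.04 = 1.276
CPT = 58.5 + 0.76 + 1.276 − 41 = 19.536 °C
Rounded to 0.1 °C: CPT ≈ 19.5 °C

19.5 °C


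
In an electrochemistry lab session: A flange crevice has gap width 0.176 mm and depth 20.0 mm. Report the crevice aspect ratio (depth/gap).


Aspect ratio = depth / gap
Ratio = 20.0 / 0.176 = 113.6

113.6


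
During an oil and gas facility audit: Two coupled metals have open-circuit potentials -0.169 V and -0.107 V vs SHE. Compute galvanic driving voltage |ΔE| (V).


Driving voltage is the absolute potential difference.
|ΔE| = |-0.169 − (-0.107)| = 0.062 V

0.062 V


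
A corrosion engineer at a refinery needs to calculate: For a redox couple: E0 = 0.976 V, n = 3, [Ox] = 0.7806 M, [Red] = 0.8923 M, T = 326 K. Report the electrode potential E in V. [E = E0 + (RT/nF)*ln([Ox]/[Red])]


Apply the Nernst equation: E = E0 + (RT/nF)*ln([Ox]/[Red])
Step 1: RT/nF = 8.314*326/(3*96485) = 0.00936368 V
Step 2: [Ox]/[Red] = 0.7806/0.8923 = 0.874818
Step 3: ln(0.874818) = -0.133739
Step 4: correction = 0.00936368 * -0.133739 = -0.001 V
E = 0.976 + -0.001 = 0.975 V

0.975 V


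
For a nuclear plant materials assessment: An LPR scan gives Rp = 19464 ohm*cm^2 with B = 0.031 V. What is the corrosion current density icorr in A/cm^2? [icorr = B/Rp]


Apply the Stern-Geary relation: icorr = B / Rp
icorr = 0.031 / 19464 = 1.593×10^-6 A/cm^2

1.593×10^-6 A/cm^2


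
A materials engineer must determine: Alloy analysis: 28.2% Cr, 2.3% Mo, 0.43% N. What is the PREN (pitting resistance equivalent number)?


Apply the PREN formula: PREN = Cr + 3.3*Mo + 16*N
PREN = 28.2 + 3.3*2.3 + 16*0.43
PREN = 28.2 + 7.59 + 6.88 = 42.67

42.67


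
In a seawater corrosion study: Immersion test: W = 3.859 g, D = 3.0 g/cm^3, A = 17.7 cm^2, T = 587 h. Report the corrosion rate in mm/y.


Apply the mm/y weight-loss relation: CR = 87600 * W / (D * A * T)
Numerator: 87600 * 3.859 = 338048.4
Denominator: 3.0 * 17.7 * 587 = 31169.7
CR = 338048.4 / 31169.7 = 10.8454 mm/y

10.8454 mm/y


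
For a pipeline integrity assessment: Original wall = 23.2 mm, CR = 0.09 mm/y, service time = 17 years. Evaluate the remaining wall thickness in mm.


Remaining wall = original − CR × time
t = 23.2 − 0.09*17 = 23.2 − 1.53 = 21.67 mm

21.67 mm


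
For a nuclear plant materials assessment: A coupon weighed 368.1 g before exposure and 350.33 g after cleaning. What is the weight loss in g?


Weight loss = initial − final
WL = 368.1 − 350.33 = 17.77 g

17.77 g


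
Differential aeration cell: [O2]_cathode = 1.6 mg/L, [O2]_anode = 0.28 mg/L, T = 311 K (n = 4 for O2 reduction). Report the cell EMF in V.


Apply the Nernst concentration-cell relation: E = (RT/nF)*ln(C_cathode/C_anode)
RT/nF = 8.314*311/(4*96485) = 0.00669963 V
ln(1.6/0.28) = 1.74297
E = 0.00669963 * 1.74297 = 0.01168 V

0.01168 V


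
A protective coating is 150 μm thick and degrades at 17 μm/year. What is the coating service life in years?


Service life = thickness / degradation rate
Life = 150 / 17 = 8.8 years

8.8 years


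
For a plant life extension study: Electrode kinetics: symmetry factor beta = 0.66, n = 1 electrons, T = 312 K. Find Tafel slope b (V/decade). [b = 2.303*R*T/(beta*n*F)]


Apply the Tafel slope relation: b = 2.303*R*T/(beta*n*F)
Numerator: 2.303 * 8.314 * 312 = 5973.91
Denominator: 0.66 * 1 * 96485 = 63680.1
b = 5973.91 / 63680.1 = 0.094 V/decade

0.094 V/decade


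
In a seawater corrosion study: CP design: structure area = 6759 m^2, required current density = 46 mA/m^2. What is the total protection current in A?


I = area * current density, then convert mA → A (÷1000)
I = 6759 * 46 / 1000 = 310.91 A

310.91 A


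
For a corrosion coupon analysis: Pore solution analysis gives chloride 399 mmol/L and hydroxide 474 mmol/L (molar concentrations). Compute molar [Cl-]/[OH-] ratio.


Threshold parameter = [Cl-] / [OH-] (molar basis; both in mmol/L, so units cancel)
Ratio = 399 / 474 = 0.84

0.84


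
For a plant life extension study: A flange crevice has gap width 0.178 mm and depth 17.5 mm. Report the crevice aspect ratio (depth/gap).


Aspect ratio = depth / gap
Ratio = 17.5 / 0.178 = 98.3

98.3


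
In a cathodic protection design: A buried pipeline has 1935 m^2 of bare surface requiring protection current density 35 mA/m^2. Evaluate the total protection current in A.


I = area * current density, then convert mA → A (÷1000)
I = 1935 * 35 / 1000 = 67.73 A

67.73 A


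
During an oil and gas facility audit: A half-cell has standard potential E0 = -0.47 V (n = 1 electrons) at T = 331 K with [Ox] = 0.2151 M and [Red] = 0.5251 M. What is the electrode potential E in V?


Apply the Nernst equation: E = E0 + (RT/nF)*ln([Ox]/[Red])
Step 1: RT/nF = 8.314*331/(1*96485) = 0.02852188 V
Step 2: [Ox]/[Red] = 0.2151/0.5251 = 0.409636
Step 3: ln(0.409636) = -0.892486
Step 4: correction = 0.02852188 * -0.892486 = -0.0255 V
E = -0.47 + -0.0255 = -0.4955 V

-0.4955 V


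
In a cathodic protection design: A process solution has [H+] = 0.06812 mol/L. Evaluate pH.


pH = −log10[H+]
pH = −log10(0.06812) = 1.17

1.17


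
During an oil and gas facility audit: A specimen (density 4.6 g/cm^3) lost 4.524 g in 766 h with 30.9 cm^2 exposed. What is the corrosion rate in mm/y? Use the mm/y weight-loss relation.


Apply the mm/y weight-loss relation: CR = 87600 * W / (D * A * T)
Numerator: 87600 * 4.524 = 396302.4
Denominator: 4.6 * 30.9 * 766 = 108879.24
CR = 396302.4 / 108879.24 = 3.63983 mm/y

3.63983 mm/y


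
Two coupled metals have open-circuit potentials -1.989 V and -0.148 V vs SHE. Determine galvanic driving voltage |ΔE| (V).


Driving voltage is the absolute potential difference.
|ΔE| = |-1.989 − (-0.148)| = 1.841 V

1.841 V


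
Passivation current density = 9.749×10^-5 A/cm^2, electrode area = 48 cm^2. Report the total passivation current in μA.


I = i_pass * A, then convert A → μA (×10^6)
I = 9.749×10^-5 * 48 * 10^6 = 4679.52 μA

4679.52 μA


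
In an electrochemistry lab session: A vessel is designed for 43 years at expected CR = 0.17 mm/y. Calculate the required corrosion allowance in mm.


Corrosion allowance = CR × design life
CA = 0.17 * 43 = 7.31 mm

7.31 mm


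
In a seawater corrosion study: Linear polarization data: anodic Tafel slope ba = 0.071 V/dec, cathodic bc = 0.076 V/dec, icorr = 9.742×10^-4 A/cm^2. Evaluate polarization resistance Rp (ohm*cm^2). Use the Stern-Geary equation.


Apply the Stern-Geary equation: Rp = ba*bc / (2.303*icorr*(ba+bc))
ba*bc = 0.071*0.076 = 0.005396
ba+bc = 0.147; 2.303*icorr*(ba+bc) = 2.303*9.742×10^-4*0.147 = 3.2980664×10^-4
Rp = 0.005396 / 3.2980664×10^-4 = 16.36 ohm*cm^2

16.36 ohm*cm^2


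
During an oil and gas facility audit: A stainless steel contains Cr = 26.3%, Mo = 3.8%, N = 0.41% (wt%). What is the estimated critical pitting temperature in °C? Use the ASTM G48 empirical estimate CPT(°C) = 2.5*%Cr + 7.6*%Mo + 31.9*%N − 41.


Apply the ASTM G48 empirical CPT estimate: CPT(°C) = 2.5*%Cr + 7.6*%Mo + 31.9*%N − 41
2.5*26.3 = 65.75; 7.6*3.8 = 28.88; 31.9*0.41 = 13.079
CPT = 65.75 + 28.88 + 13.079 − 41 = 66.709 °C
Rounded to 0.1 °C: CPT ≈ 66.7 °C

66.7 °C


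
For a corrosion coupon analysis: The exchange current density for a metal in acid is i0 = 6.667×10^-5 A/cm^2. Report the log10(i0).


i0 = 6.667×10^-5 A/cm^2
log10(i0) = -4.176

-4.176


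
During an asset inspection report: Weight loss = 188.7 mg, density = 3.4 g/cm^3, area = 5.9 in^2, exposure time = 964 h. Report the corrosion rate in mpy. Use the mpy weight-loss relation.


Apply the mpy weight-loss relation: CR = 534 * W / (D * A * T)
Numerator: 534 * 188.7 = 100765.8
Denominator: 3.4 * 5.9 * 964 = 19337.84
CR = 100765.8 / 19337.84 = 5.21081 mpy

5.21081 mpy


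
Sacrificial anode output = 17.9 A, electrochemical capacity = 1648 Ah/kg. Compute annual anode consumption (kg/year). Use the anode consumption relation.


Annual consumption = current * hours per year / capacity
Rate = 17.9 * 8760 / 1648 = 95.1 kg/year

95.1 kg/year


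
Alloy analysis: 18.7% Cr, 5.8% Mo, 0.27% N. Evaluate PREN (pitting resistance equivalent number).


Apply the PREN formula: PREN = Cr + 3.3*Mo + 16*N
PREN = 18.7 + 3.3*5.8 + 16*0.27
PREN = 18.7 + 19.14 + 4.32 = 42.16

42.16


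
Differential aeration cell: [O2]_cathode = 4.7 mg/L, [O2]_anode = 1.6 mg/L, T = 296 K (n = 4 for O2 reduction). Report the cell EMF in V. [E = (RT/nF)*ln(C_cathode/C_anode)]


Apply the Nernst concentration-cell relation: E = (RT/nF)*ln(C_cathode/C_anode)
RT/nF = 8.314*296/(4*96485) = 0.00637649 V
ln(4.7/1.6) = 1.07756
E = 0.00637649 * 1.07756 = 0.00687 V

0.00687 V


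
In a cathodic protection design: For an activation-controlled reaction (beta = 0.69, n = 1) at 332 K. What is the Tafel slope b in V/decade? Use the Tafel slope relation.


Apply the Tafel slope relation: b = 2.303*R*T/(beta*n*F)
Numerator: 2.303 * 8.314 * 332 = 6356.85
Denominator: 0.69 * 1 * 96485 = 66574.65
b = 6356.85 / 66574.65 = 0.095 V/decade

0.095 V/decade


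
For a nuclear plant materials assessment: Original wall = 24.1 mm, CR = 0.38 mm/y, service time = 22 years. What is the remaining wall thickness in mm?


Remaining wall = original − CR × time
t = 24.1 − 0.38*22 = 24.1 − 8.36 = 15.74 mm

15.74 mm


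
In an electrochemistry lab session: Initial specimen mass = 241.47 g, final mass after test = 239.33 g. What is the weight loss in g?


Weight loss = initial − final
WL = 241.47 − 239.33 = 2.14 g

2.14 g


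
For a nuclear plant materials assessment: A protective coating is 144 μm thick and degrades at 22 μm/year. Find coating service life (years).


Service life = thickness / degradation rate
Life = 144 / 22 = 6.5 years

6.5 years


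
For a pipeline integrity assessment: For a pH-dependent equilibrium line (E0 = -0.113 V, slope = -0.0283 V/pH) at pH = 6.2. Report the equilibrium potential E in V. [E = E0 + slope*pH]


Apply the Pourbaix line equation: E = E0 + slope*pH
E = -0.113 + (-0.0283)*6.2 = -0.113 + (-0.17546) = -0.28846 V
Rounded to 3 decimal places: E = -0.288 V

-0.288 V


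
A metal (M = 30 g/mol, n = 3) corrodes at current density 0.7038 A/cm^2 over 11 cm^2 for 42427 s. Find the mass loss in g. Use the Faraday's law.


Apply Faraday's law: m = i*A*t*M / (n*F)
Total charge passed Q = i*A*t = 0.7038*11*42427 = 328461.3486 C
m = Q*M/(n*F) = 328461.3486*30/(3*96485) = 34.0427 g

34.0427 g


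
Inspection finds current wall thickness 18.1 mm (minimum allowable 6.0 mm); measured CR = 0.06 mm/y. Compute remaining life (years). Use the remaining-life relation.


Apply the remaining-life relation: RL = (t_current − t_min) / CR
RL = (18.1 − 6.0) / 0.06 = 12.1 / 0.06 = 201.7 years

201.7 years


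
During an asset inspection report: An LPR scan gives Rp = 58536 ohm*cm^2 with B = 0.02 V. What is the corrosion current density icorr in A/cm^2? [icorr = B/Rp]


Apply the Stern-Geary relation: icorr = B / Rp
icorr = 0.02 / 58536 = 3.417×10^-7 A/cm^2

3.417×10^-7 A/cm^2


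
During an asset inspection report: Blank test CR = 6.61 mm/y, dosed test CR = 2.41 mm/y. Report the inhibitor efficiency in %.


Apply the inhibitor-efficiency definition: IE = (CR_blank − CR_inh)/CR_blank × 100
IE = (6.61 − 2.41) / 6.61 × 100
IE = 4.2 / 6.61 × 100 = 63.5 %

63.5 %


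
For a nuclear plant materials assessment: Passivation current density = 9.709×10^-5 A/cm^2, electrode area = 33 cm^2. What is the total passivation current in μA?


I = i_pass * A, then convert A → μA (×10^6)
I = 9.709×10^-5 * 33 * 10^6 = 3203.97 μA

3203.97 μA


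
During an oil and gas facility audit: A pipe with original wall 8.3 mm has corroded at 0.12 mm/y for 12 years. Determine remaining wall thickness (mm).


Remaining wall = original − CR × time
t = 8.3 − 0.12*12 = 8.3 − 1.44 = 6.86 mm

6.86 mm


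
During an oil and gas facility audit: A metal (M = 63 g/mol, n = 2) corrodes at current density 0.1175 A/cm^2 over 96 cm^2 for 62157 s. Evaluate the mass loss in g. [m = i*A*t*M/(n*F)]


Apply Faraday's law: m = i*A*t*M / (n*F)
Total charge passed Q = i*A*t = 0.1175*96*62157 = 701130.96 C
m = Q*M/(n*F) = 701130.96*63/(2*96485) = 228.902 g

228.902 g


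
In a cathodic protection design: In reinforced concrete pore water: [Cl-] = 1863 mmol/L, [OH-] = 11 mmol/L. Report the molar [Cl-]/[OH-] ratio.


Threshold parameter = [Cl-] / [OH-] (molar basis; both in mmol/L, so units cancel)
Ratio = 1863 / 11 = 169.36

169.36


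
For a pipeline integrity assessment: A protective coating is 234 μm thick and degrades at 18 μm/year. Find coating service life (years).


Service life = thickness / degradation rate
Life = 234 / 18 = 13.0 years

13.0 years


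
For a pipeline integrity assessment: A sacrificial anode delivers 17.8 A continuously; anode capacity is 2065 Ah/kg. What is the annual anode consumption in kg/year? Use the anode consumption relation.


Annual consumption = current * hours per year / capacity
Rate = 17.8 * 8760 / 2065 = 75.5 kg/year

75.5 kg/year


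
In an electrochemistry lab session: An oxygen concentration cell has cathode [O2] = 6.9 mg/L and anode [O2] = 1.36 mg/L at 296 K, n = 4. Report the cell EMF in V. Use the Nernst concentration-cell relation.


Apply the Nernst concentration-cell relation: E = (RT/nF)*ln(C_cathode/C_anode)
RT/nF = 8.314*296/(4*96485) = 0.00637649 V
ln(6.9/1.36) = 1.62404
E = 0.00637649 * 1.62404 = 0.01036 V

0.01036 V


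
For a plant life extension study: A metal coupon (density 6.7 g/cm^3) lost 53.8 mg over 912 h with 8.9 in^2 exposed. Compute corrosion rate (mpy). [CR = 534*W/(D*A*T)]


Apply the mpy weight-loss relation: CR = 534 * W / (D * A * T)
Numerator: 534 * 53.8 = 28729.2
Denominator: 6.7 * 8.9 * 912 = 54382.56
CR = 28729.2 / 54382.56 = 0.528 mpy

0.528 mpy


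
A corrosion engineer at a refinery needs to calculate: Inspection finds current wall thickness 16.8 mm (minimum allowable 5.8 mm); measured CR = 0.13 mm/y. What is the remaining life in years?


Apply the remaining-life relation: RL = (t_current − t_min) / CR
RL = (16.8 − 5.8) / 0.13 = 11.0 / 0.13 = 84.6 years

84.6 years


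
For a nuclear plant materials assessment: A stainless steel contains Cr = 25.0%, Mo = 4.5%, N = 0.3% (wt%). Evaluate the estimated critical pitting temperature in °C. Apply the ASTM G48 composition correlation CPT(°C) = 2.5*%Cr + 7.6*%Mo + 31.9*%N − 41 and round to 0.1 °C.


Apply the ASTM G48 empirical CPT estimate: CPT(°C) = 2.5*%Cr + 7.6*%Mo + 31.9*%N − 41
2.5*25.0 = 62.5; 7.6*4.5 = 34.2; 31.9*0.3 = 9.57
CPT = 62.5 + 34.2 + 9.57 − 41 = 65.27 °C
Rounded to 0.1 °C: CPT ≈ 65.3 °C

65.3 °C


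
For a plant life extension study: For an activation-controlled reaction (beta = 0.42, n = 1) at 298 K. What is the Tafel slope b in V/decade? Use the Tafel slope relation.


Apply the Tafel slope relation: b = 2.303*R*T/(beta*n*F)
Numerator: 2.303 * 8.314 * 298 = 5705.85
Denominator: 0.42 * 1 * 96485 = 40523.7
b = 5705.85 / 40523.7 = 0.1408 V/decade

0.1408 V/decade


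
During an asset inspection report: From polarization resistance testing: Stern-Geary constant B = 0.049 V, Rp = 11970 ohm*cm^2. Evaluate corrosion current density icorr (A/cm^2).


Apply the Stern-Geary relation: icorr = B / Rp
icorr = 0.049 / 11970 = 4.094×10^-6 A/cm^2

4.094×10^-6 A/cm^2


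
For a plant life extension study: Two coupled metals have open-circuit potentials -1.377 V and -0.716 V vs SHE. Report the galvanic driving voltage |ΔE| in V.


Driving voltage is the absolute potential difference.
|ΔE| = |-1.377 − (-0.716)| = 0.661 V

0.661 V


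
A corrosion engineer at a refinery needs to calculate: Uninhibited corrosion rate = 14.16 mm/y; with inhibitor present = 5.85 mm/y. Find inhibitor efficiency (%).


Apply the inhibitor-efficiency definition: IE = (CR_blank − CR_inh)/CR_blank × 100
IE = (14.16 − 5.85) / 14.16 × 100
IE = 8.31 / 14.16 × 100 = 58.7 %

58.7 %


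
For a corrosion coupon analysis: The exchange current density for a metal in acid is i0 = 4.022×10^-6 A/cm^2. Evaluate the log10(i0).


i0 = 4.022×10^-6 A/cm^2
log10(i0) = -5.396

-5.396


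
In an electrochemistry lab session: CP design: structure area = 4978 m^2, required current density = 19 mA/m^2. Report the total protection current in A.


I = area * current density, then convert mA → A (÷1000)
I = 4978 * 19 / 1000 = 94.58 A

94.58 A


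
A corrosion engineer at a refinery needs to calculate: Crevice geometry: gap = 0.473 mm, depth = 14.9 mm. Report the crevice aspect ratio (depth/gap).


Aspect ratio = depth / gap
Ratio = 14.9 / 0.473 = 31.5

31.5


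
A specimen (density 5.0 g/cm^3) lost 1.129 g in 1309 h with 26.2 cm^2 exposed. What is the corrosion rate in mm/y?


Apply the mm/y weight-loss relation: CR = 87600 * W / (D * A * T)
Numerator: 87600 * 1.129 = 98900.4
Denominator: 5.0 * 26.2 * 1309 = 171479.0
CR = 98900.4 / 171479.0 = 0.57675 mm/y

0.57675 mm/y


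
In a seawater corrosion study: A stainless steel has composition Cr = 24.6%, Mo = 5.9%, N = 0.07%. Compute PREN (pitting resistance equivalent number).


Apply the PREN formula: PREN = Cr + 3.3*Mo + 16*N
PREN = 24.6 + 3.3*5.9 + 16*0.07
PREN = 24.6 + 19.47 + 1.12 = 45.19

45.19


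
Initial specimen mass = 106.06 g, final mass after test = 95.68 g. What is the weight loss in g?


Weight loss = initial − final
WL = 106.06 − 95.68 = 10.38 g

10.38 g


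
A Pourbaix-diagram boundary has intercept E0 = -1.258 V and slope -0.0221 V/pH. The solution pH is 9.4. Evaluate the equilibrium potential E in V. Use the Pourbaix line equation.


Apply the Pourbaix line equation: E = E0 + slope*pH
E = -1.258 + (-0.0221)*9.4 = -1.258 + (-0.20774) = -1.46574 V
Rounded to 3 decimal places: E = -1.466 V

-1.466 V


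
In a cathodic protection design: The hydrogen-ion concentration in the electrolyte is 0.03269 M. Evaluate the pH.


pH = −log10[H+]
pH = −log10(0.03269) = 1.49

1.49


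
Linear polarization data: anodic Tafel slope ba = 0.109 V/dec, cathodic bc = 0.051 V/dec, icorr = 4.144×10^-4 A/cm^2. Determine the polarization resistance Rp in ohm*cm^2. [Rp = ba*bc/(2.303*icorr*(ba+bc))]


Apply the Stern-Geary equation: Rp = ba*bc / (2.303*icorr*(ba+bc))
ba*bc = 0.109*0.051 = 0.005559
ba+bc = 0.16; 2.303*icorr*(ba+bc) = 2.303*4.144×10^-4*0.16 = 1.5269811×10^-4
Rp = 0.005559 / 1.5269811×10^-4 = 36.4 ohm*cm^2

36.4 ohm*cm^2


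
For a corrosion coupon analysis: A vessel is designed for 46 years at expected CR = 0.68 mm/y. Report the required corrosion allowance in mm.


Corrosion allowance = CR × design life
CA = 0.68 * 46 = 31.28 mm

31.28 mm


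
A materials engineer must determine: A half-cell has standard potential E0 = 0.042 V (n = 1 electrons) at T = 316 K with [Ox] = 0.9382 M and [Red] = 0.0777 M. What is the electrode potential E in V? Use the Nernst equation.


Apply the Nernst equation: E = E0 + (RT/nF)*ln([Ox]/[Red])
Step 1: RT/nF = 8.314*316/(1*96485) = 0.02722935 V
Step 2: [Ox]/[Red] = 0.9382/0.0777 = 12.074646
Step 3: ln(12.074646) = 2.491108
Step 4: correction = 0.02722935 * 2.491108 = 0.0678 V
E = 0.042 + 0.0678 = 0.1098 V

0.1098 V


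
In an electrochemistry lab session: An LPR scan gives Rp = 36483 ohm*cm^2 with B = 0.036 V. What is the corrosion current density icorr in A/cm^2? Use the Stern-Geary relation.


Apply the Stern-Geary relation: icorr = B / Rp
icorr = 0.036 / 36483 = 9.868×10^-7 A/cm^2

9.868×10^-7 A/cm^2


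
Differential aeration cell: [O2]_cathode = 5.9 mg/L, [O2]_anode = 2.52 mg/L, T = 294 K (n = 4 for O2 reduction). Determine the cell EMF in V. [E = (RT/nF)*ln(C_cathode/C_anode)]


Apply the Nernst concentration-cell relation: E = (RT/nF)*ln(C_cathode/C_anode)
RT/nF = 8.314*294/(4*96485) = 0.00633341 V
ln(5.9/2.52) = 0.85069
E = 0.00633341 * 0.85069 = 0.00539 V

0.00539 V


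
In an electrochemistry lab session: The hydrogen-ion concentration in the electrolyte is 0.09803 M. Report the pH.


pH = −log10[H+]
pH = −log10(0.09803) = 1.01

1.01


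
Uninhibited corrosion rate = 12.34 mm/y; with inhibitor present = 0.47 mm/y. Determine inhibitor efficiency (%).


Apply the inhibitor-efficiency definition: IE = (CR_blank − CR_inh)/CR_blank × 100
IE = (12.34 − 0.47) / 12.34 × 100
IE = 11.87 / 12.34 × 100 = 96.2 %

96.2 %


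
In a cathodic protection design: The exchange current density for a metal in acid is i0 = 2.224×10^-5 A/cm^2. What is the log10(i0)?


i0 = 2.224×10^-5 A/cm^2
log10(i0) = -4.653

-4.653


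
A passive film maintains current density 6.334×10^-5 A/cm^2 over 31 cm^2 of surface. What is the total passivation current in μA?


I = i_pass * A, then convert A → μA (×10^6)
I = 6.334×10^-5 * 31 * 10^6 = 1963.54 μA

1963.54 μA


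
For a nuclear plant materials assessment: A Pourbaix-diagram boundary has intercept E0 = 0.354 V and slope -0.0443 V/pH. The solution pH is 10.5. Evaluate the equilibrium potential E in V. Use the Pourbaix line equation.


Apply the Pourbaix line equation: E = E0 + slope*pH
E = 0.354 + (-0.0443)*10.5 = 0.354 + (-0.46515) = -0.11115 V
Rounded to 3 decimal places: E = -0.111 V

-0.111 V


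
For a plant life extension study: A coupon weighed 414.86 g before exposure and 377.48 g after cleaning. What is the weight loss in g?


Weight loss = initial − final
WL = 414.86 − 377.48 = 37.38 g

37.38 g


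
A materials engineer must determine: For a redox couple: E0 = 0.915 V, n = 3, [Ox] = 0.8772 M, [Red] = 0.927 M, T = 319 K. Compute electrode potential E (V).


Apply the Nernst equation: E = E0 + (RT/nF)*ln([Ox]/[Red])
Step 1: RT/nF = 8.314*319/(3*96485) = 0.00916262 V
Step 2: [Ox]/[Red] = 0.8772/0.927 = 0.946278
Step 3: ln(0.946278) = -0.055219
Step 4: correction = 0.00916262 * -0.055219 = -0.001 V
E = 0.915 + -0.001 = 0.914 V

0.914 V


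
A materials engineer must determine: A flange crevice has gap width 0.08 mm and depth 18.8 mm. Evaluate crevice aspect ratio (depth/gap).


Aspect ratio = depth / gap
Ratio = 18.8 / 0.08 = 235.0

235.0


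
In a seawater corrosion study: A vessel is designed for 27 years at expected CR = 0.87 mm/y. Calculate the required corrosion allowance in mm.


Corrosion allowance = CR × design life
CA = 0.87 * 27 = 23.49 mm

23.49 mm


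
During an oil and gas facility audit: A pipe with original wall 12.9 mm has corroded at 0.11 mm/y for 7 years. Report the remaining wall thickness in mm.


Remaining wall = original − CR × time
t = 12.9 − 0.11*7 = 12.9 − 0.77 = 12.13 mm

12.13 mm


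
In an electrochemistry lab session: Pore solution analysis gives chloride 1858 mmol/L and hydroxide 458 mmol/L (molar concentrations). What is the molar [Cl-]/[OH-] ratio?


Threshold parameter = [Cl-] / [OH-] (molar basis; both in mmol/L, so units cancel)
Ratio = 1858 / 458 = 4.06

4.06


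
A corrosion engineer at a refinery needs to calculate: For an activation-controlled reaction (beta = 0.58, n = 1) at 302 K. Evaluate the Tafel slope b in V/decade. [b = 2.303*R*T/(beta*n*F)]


Apply the Tafel slope relation: b = 2.303*R*T/(beta*n*F)
Numerator: 2.303 * 8.314 * 302 = 5782.44
Denominator: 0.58 * 1 * 96485 = 55961.3
b = 5782.44 / 55961.3 = 0.103 V/decade

0.103 V/decade


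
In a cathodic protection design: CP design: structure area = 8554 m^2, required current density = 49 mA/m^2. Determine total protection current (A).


I = area * current density, then convert mA → A (÷1000)
I = 8554 * 49 / 1000 = 419.15 A

419.15 A


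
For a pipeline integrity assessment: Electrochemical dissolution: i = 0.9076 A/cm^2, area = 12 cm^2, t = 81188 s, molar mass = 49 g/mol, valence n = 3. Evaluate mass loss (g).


Apply Faraday's law: m = i*A*t*M / (n*F)
Total charge passed Q = i*A*t = 0.9076*12*81188 = 884234.7456 C
m = Q*M/(n*F) = 884234.7456*49/(3*96485) = 149.6865 g

149.6865 g


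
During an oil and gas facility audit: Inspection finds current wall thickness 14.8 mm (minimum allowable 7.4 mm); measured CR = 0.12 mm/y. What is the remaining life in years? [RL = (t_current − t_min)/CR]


Apply the remaining-life relation: RL = (t_current − t_min) / CR
RL = (14.8 − 7.4) / 0.12 = 7.4 / 0.12 = 61.7 years

61.7 years


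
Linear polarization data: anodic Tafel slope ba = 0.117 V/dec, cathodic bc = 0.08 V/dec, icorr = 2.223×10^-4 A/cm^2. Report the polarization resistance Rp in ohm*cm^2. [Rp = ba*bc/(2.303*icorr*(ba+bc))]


Apply the Stern-Geary equation: Rp = ba*bc / (2.303*icorr*(ba+bc))
ba*bc = 0.117*0.08 = 0.00936
ba+bc = 0.197; 2.303*icorr*(ba+bc) = 2.303*2.223×10^-4*0.197 = 1.0085551×10^-4
Rp = 0.00936 / 1.0085551×10^-4 = 92.8 ohm*cm^2

92.8 ohm*cm^2
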